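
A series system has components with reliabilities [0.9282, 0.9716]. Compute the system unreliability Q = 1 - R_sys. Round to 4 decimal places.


Components: [0.9282, 0.9716]
After component 1: product = 0.9282
After component 2: product = 0.9018
R_sys = 0.9018
Q = 1 - 0.9018 = 0.0982

0.0982


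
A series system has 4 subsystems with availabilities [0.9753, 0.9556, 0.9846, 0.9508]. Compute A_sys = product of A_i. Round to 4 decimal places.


Subsystems: [0.9753, 0.9556, 0.9846, 0.9508]
After subsystem 1 (A=0.9753): product = 0.9753
After subsystem 2 (A=0.9556): product = 0.932
After subsystem 3 (A=0.9846): product = 0.9176
After subsystem 4 (A=0.9508): product = 0.8725
A_sys = 0.8725

0.8725


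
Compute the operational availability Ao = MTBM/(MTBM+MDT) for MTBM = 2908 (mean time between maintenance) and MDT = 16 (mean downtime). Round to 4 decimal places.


MTBM = 2908
MDT = 16
MTBM + MDT = 2924
Ao = 2908 / 2924
Ao = 0.9945

0.9945


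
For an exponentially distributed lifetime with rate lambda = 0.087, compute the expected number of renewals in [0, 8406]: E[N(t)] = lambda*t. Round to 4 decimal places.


lambda = 0.087
t = 8406
E[N(t)] = lambda * t
E[N(t)] = 0.087 * 8406
E[N(t)] = 731.322

731.322


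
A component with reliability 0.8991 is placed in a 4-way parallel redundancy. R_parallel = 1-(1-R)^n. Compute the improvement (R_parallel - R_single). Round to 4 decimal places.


R_single = 0.8991, n = 4
1 - R_single = 0.1009
(1 - R_single)^n = 0.1009^4 = 0.0001
R_parallel = 1 - 0.0001 = 0.9999
Improvement = 0.9999 - 0.8991
Improvement = 0.1008

0.1008


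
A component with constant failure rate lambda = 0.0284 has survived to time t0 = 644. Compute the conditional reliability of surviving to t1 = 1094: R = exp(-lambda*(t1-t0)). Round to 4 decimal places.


lambda = 0.0284
t0 = 644, t1 = 1094
t1 - t0 = 450
lambda * (t1-t0) = 0.0284 * 450 = 12.78
R = exp(-12.78)
R = 0.0

0.0


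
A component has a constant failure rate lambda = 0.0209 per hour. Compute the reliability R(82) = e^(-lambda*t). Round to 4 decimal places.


lambda = 0.0209
t = 82
lambda * t = 1.7138
R(t) = e^(-1.7138)
R(t) = 0.1802

0.1802


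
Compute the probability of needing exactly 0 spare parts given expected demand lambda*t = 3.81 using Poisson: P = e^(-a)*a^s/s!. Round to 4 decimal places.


a = 3.81, s = 0
e^(-a) = e^(-3.81) = 0.0221
a^s = 3.81^0 = 1.0
s! = 1
P = 0.0221 * 1.0 / 1
P = 0.0221

0.0221


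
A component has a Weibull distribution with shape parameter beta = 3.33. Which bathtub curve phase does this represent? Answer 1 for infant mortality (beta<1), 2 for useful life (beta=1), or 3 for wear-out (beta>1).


beta = 3.33
Compare beta to 1:
beta < 1 => infant mortality (phase 1)
beta = 1 => useful life (phase 2)
beta > 1 => wear-out (phase 3)
Since beta = 3.33, this is wear-out (increasing failure rate)
Phase = 3

3


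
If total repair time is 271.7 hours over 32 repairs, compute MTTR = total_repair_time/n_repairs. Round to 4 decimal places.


total_repair_time = 271.7
n_repairs = 32
MTTR = 271.7 / 32
MTTR = 8.4906

8.4906


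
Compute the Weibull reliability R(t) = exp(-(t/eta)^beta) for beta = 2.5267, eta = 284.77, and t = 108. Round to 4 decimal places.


beta = 2.5267, eta = 284.77, t = 108
t/eta = 108 / 284.77 = 0.3793
(t/eta)^beta = 0.3793^2.5267 = 0.0863
R(t) = exp(-0.0863)
R(t) = 0.9173

0.9173


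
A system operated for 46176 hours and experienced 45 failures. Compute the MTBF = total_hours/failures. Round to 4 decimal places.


total_hours = 46176
failures = 45
MTBF = 46176 / 45
MTBF = 1026.1333

1026.1333


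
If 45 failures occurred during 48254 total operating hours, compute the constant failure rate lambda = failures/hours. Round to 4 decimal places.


failures = 45
total_hours = 48254
lambda = 45 / 48254
lambda = 0.0009

0.0009


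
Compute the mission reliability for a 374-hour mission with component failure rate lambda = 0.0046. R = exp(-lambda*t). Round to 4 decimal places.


lambda = 0.0046
mission_time = 374
lambda * t = 0.0046 * 374 = 1.7204
R = exp(-1.7204)
R = 0.179

0.179


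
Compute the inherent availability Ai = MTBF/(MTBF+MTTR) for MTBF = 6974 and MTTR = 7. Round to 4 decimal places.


MTBF = 6974
MTTR = 7
MTBF + MTTR = 6981
Ai = 6974 / 6981
Ai = 0.999

0.999


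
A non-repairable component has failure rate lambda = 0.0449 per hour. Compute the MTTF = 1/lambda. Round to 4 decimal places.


lambda = 0.0449
MTTF = 1 / 0.0449
MTTF = 22.2717

22.2717


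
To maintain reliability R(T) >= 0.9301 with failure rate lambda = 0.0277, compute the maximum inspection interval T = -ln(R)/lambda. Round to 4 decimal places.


R_target = 0.9301
lambda = 0.0277
-ln(0.9301) = 0.0725
T = 0.0725 / 0.0277
T = 2.616

2.616


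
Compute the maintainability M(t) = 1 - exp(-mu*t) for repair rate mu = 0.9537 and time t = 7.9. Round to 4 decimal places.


mu = 0.9537, t = 7.9
mu * t = 0.9537 * 7.9 = 7.5342
exp(-7.5342) = 0.0005
M(t) = 1 - 0.0005
M(t) = 0.9995

0.9995


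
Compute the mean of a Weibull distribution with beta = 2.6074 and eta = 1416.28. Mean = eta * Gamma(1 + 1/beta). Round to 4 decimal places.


beta = 2.6074, eta = 1416.28
1/beta = 0.3835
1 + 1/beta = 1.3835
Gamma(1.3835) = 0.8883
Mean = 1416.28 * 0.8883
Mean = 1258.0616

1258.0616


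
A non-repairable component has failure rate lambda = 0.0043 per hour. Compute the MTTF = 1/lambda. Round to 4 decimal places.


lambda = 0.0043
MTTF = 1 / 0.0043
MTTF = 232.5581

232.5581


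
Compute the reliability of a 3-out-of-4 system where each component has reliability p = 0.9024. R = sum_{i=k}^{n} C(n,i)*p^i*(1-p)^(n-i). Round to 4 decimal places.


k = 3, n = 4, p = 0.9024
i=3: C(4,3)=4 * 0.9024^3 * 0.0976^1 = 0.2869
i=4: C(4,4)=1 * 0.9024^4 * 0.0976^0 = 0.6631
R = sum of terms = 0.95

0.95


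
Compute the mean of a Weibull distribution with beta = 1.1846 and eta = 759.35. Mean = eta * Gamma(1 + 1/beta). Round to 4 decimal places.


beta = 1.1846, eta = 759.35
1/beta = 0.8442
1 + 1/beta = 1.8442
Gamma(1.8442) = 0.9439
Mean = 759.35 * 0.9439
Mean = 716.7144

716.7144


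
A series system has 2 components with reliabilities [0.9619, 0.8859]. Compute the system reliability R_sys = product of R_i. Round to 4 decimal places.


Components: [0.9619, 0.8859]
After component 1 (R=0.9619): product = 0.9619
After component 2 (R=0.8859): product = 0.8521
R_sys = 0.8521

0.8521


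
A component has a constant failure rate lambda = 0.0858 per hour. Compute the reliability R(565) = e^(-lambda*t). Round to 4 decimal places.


lambda = 0.0858
t = 565
lambda * t = 48.477
R(t) = e^(-48.477)
R(t) = 0.0

0.0


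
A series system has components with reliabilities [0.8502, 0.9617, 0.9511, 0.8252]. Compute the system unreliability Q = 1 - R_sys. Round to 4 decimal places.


Components: [0.8502, 0.9617, 0.9511, 0.8252]
After component 1: product = 0.8502
After component 2: product = 0.8176
After component 3: product = 0.7777
After component 4: product = 0.6417
R_sys = 0.6417
Q = 1 - 0.6417 = 0.3583

0.3583


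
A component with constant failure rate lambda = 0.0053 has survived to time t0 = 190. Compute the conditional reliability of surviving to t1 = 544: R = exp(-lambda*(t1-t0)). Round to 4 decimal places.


lambda = 0.0053
t0 = 190, t1 = 544
t1 - t0 = 354
lambda * (t1-t0) = 0.0053 * 354 = 1.8762
R = exp(-1.8762)
R = 0.1532

0.1532


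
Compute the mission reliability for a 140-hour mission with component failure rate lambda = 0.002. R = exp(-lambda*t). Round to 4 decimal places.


lambda = 0.002
mission_time = 140
lambda * t = 0.002 * 140 = 0.28
R = exp(-0.28)
R = 0.7558

0.7558


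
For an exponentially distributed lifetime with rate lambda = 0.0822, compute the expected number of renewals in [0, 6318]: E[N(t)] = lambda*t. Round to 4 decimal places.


lambda = 0.0822
t = 6318
E[N(t)] = lambda * t
E[N(t)] = 0.0822 * 6318
E[N(t)] = 519.3396

519.3396


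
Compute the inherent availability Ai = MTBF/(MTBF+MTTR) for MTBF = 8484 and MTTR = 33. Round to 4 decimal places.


MTBF = 8484
MTTR = 33
MTBF + MTTR = 8517
Ai = 8484 / 8517
Ai = 0.9961

0.9961


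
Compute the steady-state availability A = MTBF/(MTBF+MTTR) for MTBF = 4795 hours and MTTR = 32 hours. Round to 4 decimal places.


MTBF = 4795
MTTR = 32
MTBF + MTTR = 4827
A = 4795 / 4827
A = 0.9934

0.9934


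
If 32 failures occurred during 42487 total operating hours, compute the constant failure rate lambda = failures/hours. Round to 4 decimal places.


failures = 32
total_hours = 42487
lambda = 32 / 42487
lambda = 0.0008

0.0008


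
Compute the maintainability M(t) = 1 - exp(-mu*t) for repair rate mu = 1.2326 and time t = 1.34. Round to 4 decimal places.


mu = 1.2326, t = 1.34
mu * t = 1.2326 * 1.34 = 1.6517
exp(-1.6517) = 0.1917
M(t) = 1 - 0.1917
M(t) = 0.8083

0.8083


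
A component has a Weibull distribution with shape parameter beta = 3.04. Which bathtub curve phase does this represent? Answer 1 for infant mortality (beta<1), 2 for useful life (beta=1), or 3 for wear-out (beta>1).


beta = 3.04
Compare beta to 1:
beta < 1 => infant mortality (phase 1)
beta = 1 => useful life (phase 2)
beta > 1 => wear-out (phase 3)
Since beta = 3.04, this is wear-out (increasing failure rate)
Phase = 3

3


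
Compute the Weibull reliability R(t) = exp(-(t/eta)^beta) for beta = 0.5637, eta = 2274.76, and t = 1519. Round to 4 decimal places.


beta = 0.5637, eta = 2274.76, t = 1519
t/eta = 1519 / 2274.76 = 0.6678
(t/eta)^beta = 0.6678^0.5637 = 0.7964
R(t) = exp(-0.7964)
R(t) = 0.4509

0.4509


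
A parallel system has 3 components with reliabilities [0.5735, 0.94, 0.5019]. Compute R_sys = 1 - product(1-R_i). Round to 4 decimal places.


Components: [0.5735, 0.94, 0.5019]
(1 - 0.5735) = 0.4265, running product = 0.4265
(1 - 0.94) = 0.06, running product = 0.0256
(1 - 0.5019) = 0.4981, running product = 0.0127
Product of (1-R_i) = 0.0127
R_sys = 1 - 0.0127 = 0.9873

0.9873


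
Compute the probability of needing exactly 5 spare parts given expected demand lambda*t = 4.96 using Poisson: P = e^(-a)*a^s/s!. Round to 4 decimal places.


a = 4.96, s = 5
e^(-a) = e^(-4.96) = 0.007
a^s = 4.96^5 = 3001.9841
s! = 120
P = 0.007 * 3001.9841 / 120
P = 0.1754

0.1754


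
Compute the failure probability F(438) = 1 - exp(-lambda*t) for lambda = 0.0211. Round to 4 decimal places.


lambda = 0.0211, t = 438
lambda * t = 9.2418
exp(-9.2418) = 0.0001
F(t) = 1 - 0.0001
F(t) = 0.9999

0.9999


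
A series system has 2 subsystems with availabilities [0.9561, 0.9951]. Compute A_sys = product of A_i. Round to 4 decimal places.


Subsystems: [0.9561, 0.9951]
After subsystem 1 (A=0.9561): product = 0.9561
After subsystem 2 (A=0.9951): product = 0.9514
A_sys = 0.9514

0.9514


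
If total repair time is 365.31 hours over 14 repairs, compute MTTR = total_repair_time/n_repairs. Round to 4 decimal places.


total_repair_time = 365.31
n_repairs = 14
MTTR = 365.31 / 14
MTTR = 26.0936

26.0936


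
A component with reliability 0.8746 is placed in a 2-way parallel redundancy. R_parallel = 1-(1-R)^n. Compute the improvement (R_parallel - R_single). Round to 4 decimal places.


R_single = 0.8746, n = 2
1 - R_single = 0.1254
(1 - R_single)^n = 0.1254^2 = 0.0157
R_parallel = 1 - 0.0157 = 0.9843
Improvement = 0.9843 - 0.8746
Improvement = 0.1097

0.1097


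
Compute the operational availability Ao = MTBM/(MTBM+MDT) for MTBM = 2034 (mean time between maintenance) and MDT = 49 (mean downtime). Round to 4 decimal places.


MTBM = 2034
MDT = 49
MTBM + MDT = 2083
Ao = 2034 / 2083
Ao = 0.9765

0.9765


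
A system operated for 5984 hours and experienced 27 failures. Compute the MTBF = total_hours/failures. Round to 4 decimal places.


total_hours = 5984
failures = 27
MTBF = 5984 / 27
MTBF = 221.6296

221.6296


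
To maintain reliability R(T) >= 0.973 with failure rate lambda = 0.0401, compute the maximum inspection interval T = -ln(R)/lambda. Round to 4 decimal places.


R_target = 0.973
lambda = 0.0401
-ln(0.973) = 0.0274
T = 0.0274 / 0.0401
T = 0.6826

0.6826


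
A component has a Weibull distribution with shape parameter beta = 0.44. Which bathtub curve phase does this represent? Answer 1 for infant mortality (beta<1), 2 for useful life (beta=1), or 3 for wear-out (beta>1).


beta = 0.44
Compare beta to 1:
beta < 1 => infant mortality (phase 1)
beta = 1 => useful life (phase 2)
beta > 1 => wear-out (phase 3)
Since beta = 0.44, this is infant mortality (decreasing failure rate)
Phase = 1

1


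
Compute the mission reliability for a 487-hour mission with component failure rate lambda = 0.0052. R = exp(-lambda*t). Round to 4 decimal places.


lambda = 0.0052
mission_time = 487
lambda * t = 0.0052 * 487 = 2.5324
R = exp(-2.5324)
R = 0.0795

0.0795


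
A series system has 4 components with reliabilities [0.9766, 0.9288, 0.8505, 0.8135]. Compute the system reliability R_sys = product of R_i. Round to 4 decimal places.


Components: [0.9766, 0.9288, 0.8505, 0.8135]
After component 1 (R=0.9766): product = 0.9766
After component 2 (R=0.9288): product = 0.9071
After component 3 (R=0.8505): product = 0.7715
After component 4 (R=0.8135): product = 0.6276
R_sys = 0.6276

0.6276


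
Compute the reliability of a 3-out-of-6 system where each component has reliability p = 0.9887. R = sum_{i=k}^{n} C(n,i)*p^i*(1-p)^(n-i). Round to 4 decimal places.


k = 3, n = 6, p = 0.9887
i=3: C(6,3)=20 * 0.9887^3 * 0.0113^3 = 0.0
i=4: C(6,4)=15 * 0.9887^4 * 0.0113^2 = 0.0018
i=5: C(6,5)=6 * 0.9887^5 * 0.0113^1 = 0.0641
i=6: C(6,6)=1 * 0.9887^6 * 0.0113^0 = 0.9341
R = sum of terms = 1.0

1.0


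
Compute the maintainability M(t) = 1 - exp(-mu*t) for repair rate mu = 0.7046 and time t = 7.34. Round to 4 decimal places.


mu = 0.7046, t = 7.34
mu * t = 0.7046 * 7.34 = 5.1718
exp(-5.1718) = 0.0057
M(t) = 1 - 0.0057
M(t) = 0.9943

0.9943


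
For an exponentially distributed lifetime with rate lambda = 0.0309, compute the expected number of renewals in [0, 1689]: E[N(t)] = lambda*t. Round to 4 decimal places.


lambda = 0.0309
t = 1689
E[N(t)] = lambda * t
E[N(t)] = 0.0309 * 1689
E[N(t)] = 52.1901

52.1901


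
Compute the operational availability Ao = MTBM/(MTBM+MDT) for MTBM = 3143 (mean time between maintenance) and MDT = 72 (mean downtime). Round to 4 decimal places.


MTBM = 3143
MDT = 72
MTBM + MDT = 3215
Ao = 3143 / 3215
Ao = 0.9776

0.9776


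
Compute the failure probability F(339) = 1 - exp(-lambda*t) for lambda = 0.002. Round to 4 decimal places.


lambda = 0.002, t = 339
lambda * t = 0.678
exp(-0.678) = 0.5076
F(t) = 1 - 0.5076
F(t) = 0.4924

0.4924


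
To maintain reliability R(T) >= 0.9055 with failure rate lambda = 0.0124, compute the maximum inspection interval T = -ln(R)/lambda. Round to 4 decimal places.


R_target = 0.9055
lambda = 0.0124
-ln(0.9055) = 0.0993
T = 0.0993 / 0.0124
T = 8.0055

8.0055


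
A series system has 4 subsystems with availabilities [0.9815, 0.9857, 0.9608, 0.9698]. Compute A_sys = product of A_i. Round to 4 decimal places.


Subsystems: [0.9815, 0.9857, 0.9608, 0.9698]
After subsystem 1 (A=0.9815): product = 0.9815
After subsystem 2 (A=0.9857): product = 0.9675
After subsystem 3 (A=0.9608): product = 0.9295
After subsystem 4 (A=0.9698): product = 0.9015
A_sys = 0.9015

0.9015


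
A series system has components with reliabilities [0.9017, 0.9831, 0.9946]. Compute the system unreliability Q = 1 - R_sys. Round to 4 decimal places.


Components: [0.9017, 0.9831, 0.9946]
After component 1: product = 0.9017
After component 2: product = 0.8865
After component 3: product = 0.8817
R_sys = 0.8817
Q = 1 - 0.8817 = 0.1183

0.1183


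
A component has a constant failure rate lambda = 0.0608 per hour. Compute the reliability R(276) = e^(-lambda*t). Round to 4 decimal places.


lambda = 0.0608
t = 276
lambda * t = 16.7808
R(t) = e^(-16.7808)
R(t) = 0.0

0.0


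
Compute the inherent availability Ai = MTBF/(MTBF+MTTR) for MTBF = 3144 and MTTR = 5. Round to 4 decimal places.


MTBF = 3144
MTTR = 5
MTBF + MTTR = 3149
Ai = 3144 / 3149
Ai = 0.9984

0.9984


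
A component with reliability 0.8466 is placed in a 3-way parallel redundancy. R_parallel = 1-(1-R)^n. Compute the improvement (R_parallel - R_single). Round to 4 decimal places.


R_single = 0.8466, n = 3
1 - R_single = 0.1534
(1 - R_single)^n = 0.1534^3 = 0.0036
R_parallel = 1 - 0.0036 = 0.9964
Improvement = 0.9964 - 0.8466
Improvement = 0.1498

0.1498


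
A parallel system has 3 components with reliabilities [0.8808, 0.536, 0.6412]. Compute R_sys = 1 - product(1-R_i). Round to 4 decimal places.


Components: [0.8808, 0.536, 0.6412]
(1 - 0.8808) = 0.1192, running product = 0.1192
(1 - 0.536) = 0.464, running product = 0.0553
(1 - 0.6412) = 0.3588, running product = 0.0198
Product of (1-R_i) = 0.0198
R_sys = 1 - 0.0198 = 0.9802

0.9802


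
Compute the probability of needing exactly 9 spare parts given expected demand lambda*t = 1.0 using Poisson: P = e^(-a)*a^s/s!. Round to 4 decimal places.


a = 1.0, s = 9
e^(-a) = e^(-1.0) = 0.3679
a^s = 1.0^9 = 1.0
s! = 362880
P = 0.3679 * 1.0 / 362880
P = 0.0

0.0


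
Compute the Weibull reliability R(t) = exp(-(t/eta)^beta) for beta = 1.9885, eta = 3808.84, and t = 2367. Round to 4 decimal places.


beta = 1.9885, eta = 3808.84, t = 2367
t/eta = 2367 / 3808.84 = 0.6214
(t/eta)^beta = 0.6214^1.9885 = 0.3883
R(t) = exp(-0.3883)
R(t) = 0.6782

0.6782


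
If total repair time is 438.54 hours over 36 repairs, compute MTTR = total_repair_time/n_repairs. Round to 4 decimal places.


total_repair_time = 438.54
n_repairs = 36
MTTR = 438.54 / 36
MTTR = 12.1817

12.1817


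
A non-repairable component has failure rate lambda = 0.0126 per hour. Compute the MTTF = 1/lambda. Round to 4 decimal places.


lambda = 0.0126
MTTF = 1 / 0.0126
MTTF = 79.3651

79.3651


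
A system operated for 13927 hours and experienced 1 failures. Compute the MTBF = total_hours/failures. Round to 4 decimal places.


total_hours = 13927
failures = 1
MTBF = 13927 / 1
MTBF = 13927.0

13927.0


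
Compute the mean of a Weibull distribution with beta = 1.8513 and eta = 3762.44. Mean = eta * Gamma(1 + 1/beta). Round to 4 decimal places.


beta = 1.8513, eta = 3762.44
1/beta = 0.5402
1 + 1/beta = 1.5402
Gamma(1.5402) = 0.8882
Mean = 3762.44 * 0.8882
Mean = 3341.7546

3341.7546


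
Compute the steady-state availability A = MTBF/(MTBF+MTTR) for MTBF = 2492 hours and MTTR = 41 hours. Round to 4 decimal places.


MTBF = 2492
MTTR = 41
MTBF + MTTR = 2533
A = 2492 / 2533
A = 0.9838

0.9838


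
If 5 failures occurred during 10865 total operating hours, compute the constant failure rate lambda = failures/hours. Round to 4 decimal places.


failures = 5
total_hours = 10865
lambda = 5 / 10865
lambda = 0.0005

0.0005


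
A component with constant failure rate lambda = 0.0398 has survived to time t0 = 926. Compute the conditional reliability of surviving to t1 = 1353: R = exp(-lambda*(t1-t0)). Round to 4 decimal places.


lambda = 0.0398
t0 = 926, t1 = 1353
t1 - t0 = 427
lambda * (t1-t0) = 0.0398 * 427 = 16.9946
R = exp(-16.9946)
R = 0.0

0.0


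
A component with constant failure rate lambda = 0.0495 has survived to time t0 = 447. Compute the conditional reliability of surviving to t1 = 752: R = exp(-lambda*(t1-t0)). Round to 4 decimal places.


lambda = 0.0495
t0 = 447, t1 = 752
t1 - t0 = 305
lambda * (t1-t0) = 0.0495 * 305 = 15.0975
R = exp(-15.0975)
R = 0.0

0.0


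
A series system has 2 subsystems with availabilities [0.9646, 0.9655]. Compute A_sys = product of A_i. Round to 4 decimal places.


Subsystems: [0.9646, 0.9655]
After subsystem 1 (A=0.9646): product = 0.9646
After subsystem 2 (A=0.9655): product = 0.9313
A_sys = 0.9313

0.9313


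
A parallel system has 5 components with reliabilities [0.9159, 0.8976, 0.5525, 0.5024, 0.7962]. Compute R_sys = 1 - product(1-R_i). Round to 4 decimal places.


Components: [0.9159, 0.8976, 0.5525, 0.5024, 0.7962]
(1 - 0.9159) = 0.0841, running product = 0.0841
(1 - 0.8976) = 0.1024, running product = 0.0086
(1 - 0.5525) = 0.4475, running product = 0.0039
(1 - 0.5024) = 0.4976, running product = 0.0019
(1 - 0.7962) = 0.2038, running product = 0.0004
Product of (1-R_i) = 0.0004
R_sys = 1 - 0.0004 = 0.9996

0.9996


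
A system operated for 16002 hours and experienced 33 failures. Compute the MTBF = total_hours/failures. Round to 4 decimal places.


total_hours = 16002
failures = 33
MTBF = 16002 / 33
MTBF = 484.9091

484.9091


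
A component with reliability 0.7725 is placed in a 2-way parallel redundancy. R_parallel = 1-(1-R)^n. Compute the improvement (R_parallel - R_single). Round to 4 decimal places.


R_single = 0.7725, n = 2
1 - R_single = 0.2275
(1 - R_single)^n = 0.2275^2 = 0.0518
R_parallel = 1 - 0.0518 = 0.9482
Improvement = 0.9482 - 0.7725
Improvement = 0.1757

0.1757


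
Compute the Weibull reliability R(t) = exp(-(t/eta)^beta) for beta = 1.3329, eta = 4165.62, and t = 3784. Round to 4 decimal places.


beta = 1.3329, eta = 4165.62, t = 3784
t/eta = 3784 / 4165.62 = 0.9084
(t/eta)^beta = 0.9084^1.3329 = 0.8798
R(t) = exp(-0.8798)
R(t) = 0.4149

0.4149


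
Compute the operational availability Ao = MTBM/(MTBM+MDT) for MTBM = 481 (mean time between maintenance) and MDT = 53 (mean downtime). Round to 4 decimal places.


MTBM = 481
MDT = 53
MTBM + MDT = 534
Ao = 481 / 534
Ao = 0.9007

0.9007


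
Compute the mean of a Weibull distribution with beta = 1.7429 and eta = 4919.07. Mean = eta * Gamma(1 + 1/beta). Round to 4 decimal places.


beta = 1.7429, eta = 4919.07
1/beta = 0.5738
1 + 1/beta = 1.5738
Gamma(1.5738) = 0.8908
Mean = 4919.07 * 0.8908
Mean = 4382.0539

4382.0539


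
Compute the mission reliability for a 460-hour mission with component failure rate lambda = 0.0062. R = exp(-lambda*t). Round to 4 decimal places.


lambda = 0.0062
mission_time = 460
lambda * t = 0.0062 * 460 = 2.852
R = exp(-2.852)
R = 0.0577

0.0577


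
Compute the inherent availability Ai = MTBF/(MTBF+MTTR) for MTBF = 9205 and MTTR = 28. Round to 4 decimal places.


MTBF = 9205
MTTR = 28
MTBF + MTTR = 9233
Ai = 9205 / 9233
Ai = 0.997

0.997


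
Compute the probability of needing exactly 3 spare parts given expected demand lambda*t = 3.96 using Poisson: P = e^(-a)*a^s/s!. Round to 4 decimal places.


a = 3.96, s = 3
e^(-a) = e^(-3.96) = 0.0191
a^s = 3.96^3 = 62.0991
s! = 6
P = 0.0191 * 62.0991 / 6
P = 0.1973

0.1973


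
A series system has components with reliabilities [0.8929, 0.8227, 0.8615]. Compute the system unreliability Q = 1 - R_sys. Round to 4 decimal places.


Components: [0.8929, 0.8227, 0.8615]
After component 1: product = 0.8929
After component 2: product = 0.7346
After component 3: product = 0.6328
R_sys = 0.6328
Q = 1 - 0.6328 = 0.3672

0.3672


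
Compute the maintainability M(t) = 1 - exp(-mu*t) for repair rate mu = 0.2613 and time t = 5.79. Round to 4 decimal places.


mu = 0.2613, t = 5.79
mu * t = 0.2613 * 5.79 = 1.5129
exp(-1.5129) = 0.2203
M(t) = 1 - 0.2203
M(t) = 0.7797

0.7797


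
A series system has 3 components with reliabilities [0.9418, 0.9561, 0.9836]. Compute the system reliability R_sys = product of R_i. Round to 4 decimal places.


Components: [0.9418, 0.9561, 0.9836]
After component 1 (R=0.9418): product = 0.9418
After component 2 (R=0.9561): product = 0.9005
After component 3 (R=0.9836): product = 0.8857
R_sys = 0.8857

0.8857


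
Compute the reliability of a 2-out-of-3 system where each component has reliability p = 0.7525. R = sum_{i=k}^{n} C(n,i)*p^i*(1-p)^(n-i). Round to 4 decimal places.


k = 2, n = 3, p = 0.7525
i=2: C(3,2)=3 * 0.7525^2 * 0.2475^1 = 0.4204
i=3: C(3,3)=1 * 0.7525^3 * 0.2475^0 = 0.4261
R = sum of terms = 0.8466

0.8466


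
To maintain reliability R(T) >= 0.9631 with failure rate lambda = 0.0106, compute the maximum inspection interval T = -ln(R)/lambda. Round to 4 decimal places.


R_target = 0.9631
lambda = 0.0106
-ln(0.9631) = 0.0376
T = 0.0376 / 0.0106
T = 3.547

3.547


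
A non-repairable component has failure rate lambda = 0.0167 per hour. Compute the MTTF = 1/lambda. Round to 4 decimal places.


lambda = 0.0167
MTTF = 1 / 0.0167
MTTF = 59.8802

59.8802


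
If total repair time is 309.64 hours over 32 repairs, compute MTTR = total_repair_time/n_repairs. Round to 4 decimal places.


total_repair_time = 309.64
n_repairs = 32
MTTR = 309.64 / 32
MTTR = 9.6762

9.6762


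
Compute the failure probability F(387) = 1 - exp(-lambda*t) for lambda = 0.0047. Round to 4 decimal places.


lambda = 0.0047, t = 387
lambda * t = 1.8189
exp(-1.8189) = 0.1622
F(t) = 1 - 0.1622
F(t) = 0.8378

0.8378


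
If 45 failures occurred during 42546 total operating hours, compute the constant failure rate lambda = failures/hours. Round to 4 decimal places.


failures = 45
total_hours = 42546
lambda = 45 / 42546
lambda = 0.0011

0.0011


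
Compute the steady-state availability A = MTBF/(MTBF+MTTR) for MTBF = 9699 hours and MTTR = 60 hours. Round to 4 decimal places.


MTBF = 9699
MTTR = 60
MTBF + MTTR = 9759
A = 9699 / 9759
A = 0.9939

0.9939


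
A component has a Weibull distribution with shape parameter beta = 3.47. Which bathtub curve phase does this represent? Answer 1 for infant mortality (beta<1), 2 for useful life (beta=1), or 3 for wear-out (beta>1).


beta = 3.47
Compare beta to 1:
beta < 1 => infant mortality (phase 1)
beta = 1 => useful life (phase 2)
beta > 1 => wear-out (phase 3)
Since beta = 3.47, this is wear-out (increasing failure rate)
Phase = 3

3


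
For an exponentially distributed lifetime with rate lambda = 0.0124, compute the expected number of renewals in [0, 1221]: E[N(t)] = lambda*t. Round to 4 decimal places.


lambda = 0.0124
t = 1221
E[N(t)] = lambda * t
E[N(t)] = 0.0124 * 1221
E[N(t)] = 15.1404

15.1404


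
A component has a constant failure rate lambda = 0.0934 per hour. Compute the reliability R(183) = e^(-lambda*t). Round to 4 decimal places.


lambda = 0.0934
t = 183
lambda * t = 17.0922
R(t) = e^(-17.0922)
R(t) = 0.0

0.0


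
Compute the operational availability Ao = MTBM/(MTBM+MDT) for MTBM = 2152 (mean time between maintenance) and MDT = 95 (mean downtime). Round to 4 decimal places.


MTBM = 2152
MDT = 95
MTBM + MDT = 2247
Ao = 2152 / 2247
Ao = 0.9577

0.9577


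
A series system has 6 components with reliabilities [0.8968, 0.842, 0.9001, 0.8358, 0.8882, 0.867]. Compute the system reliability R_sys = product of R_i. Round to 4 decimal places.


Components: [0.8968, 0.842, 0.9001, 0.8358, 0.8882, 0.867]
After component 1 (R=0.8968): product = 0.8968
After component 2 (R=0.842): product = 0.7551
After component 3 (R=0.9001): product = 0.6797
After component 4 (R=0.8358): product = 0.5681
After component 5 (R=0.8882): product = 0.5046
After component 6 (R=0.867): product = 0.4375
R_sys = 0.4375

0.4375


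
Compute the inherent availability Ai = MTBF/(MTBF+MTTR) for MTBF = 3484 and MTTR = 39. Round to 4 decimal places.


MTBF = 3484
MTTR = 39
MTBF + MTTR = 3523
Ai = 3484 / 3523
Ai = 0.9889

0.9889


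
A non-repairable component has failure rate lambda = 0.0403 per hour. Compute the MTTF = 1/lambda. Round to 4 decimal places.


lambda = 0.0403
MTTF = 1 / 0.0403
MTTF = 24.8139

24.8139


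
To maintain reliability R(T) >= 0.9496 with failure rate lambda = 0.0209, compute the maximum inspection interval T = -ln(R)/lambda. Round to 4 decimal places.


R_target = 0.9496
lambda = 0.0209
-ln(0.9496) = 0.0517
T = 0.0517 / 0.0209
T = 2.4744

2.4744


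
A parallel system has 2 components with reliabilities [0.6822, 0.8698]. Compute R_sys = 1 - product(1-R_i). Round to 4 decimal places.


Components: [0.6822, 0.8698]
(1 - 0.6822) = 0.3178, running product = 0.3178
(1 - 0.8698) = 0.1302, running product = 0.0414
Product of (1-R_i) = 0.0414
R_sys = 1 - 0.0414 = 0.9586

0.9586


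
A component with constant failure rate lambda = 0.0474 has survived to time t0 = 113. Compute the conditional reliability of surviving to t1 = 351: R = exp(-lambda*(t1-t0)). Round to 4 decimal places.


lambda = 0.0474
t0 = 113, t1 = 351
t1 - t0 = 238
lambda * (t1-t0) = 0.0474 * 238 = 11.2812
R = exp(-11.2812)
R = 0.0

0.0


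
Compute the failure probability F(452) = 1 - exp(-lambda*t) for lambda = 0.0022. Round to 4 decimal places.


lambda = 0.0022, t = 452
lambda * t = 0.9944
exp(-0.9944) = 0.3699
F(t) = 1 - 0.3699
F(t) = 0.6301

0.6301


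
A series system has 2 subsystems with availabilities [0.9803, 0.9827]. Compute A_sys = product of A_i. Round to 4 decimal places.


Subsystems: [0.9803, 0.9827]
After subsystem 1 (A=0.9803): product = 0.9803
After subsystem 2 (A=0.9827): product = 0.9633
A_sys = 0.9633

0.9633


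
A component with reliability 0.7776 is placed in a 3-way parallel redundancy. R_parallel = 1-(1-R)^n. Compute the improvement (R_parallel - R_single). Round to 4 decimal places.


R_single = 0.7776, n = 3
1 - R_single = 0.2224
(1 - R_single)^n = 0.2224^3 = 0.011
R_parallel = 1 - 0.011 = 0.989
Improvement = 0.989 - 0.7776
Improvement = 0.2114

0.2114


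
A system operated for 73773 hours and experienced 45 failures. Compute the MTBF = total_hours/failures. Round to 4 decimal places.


total_hours = 73773
failures = 45
MTBF = 73773 / 45
MTBF = 1639.4

1639.4


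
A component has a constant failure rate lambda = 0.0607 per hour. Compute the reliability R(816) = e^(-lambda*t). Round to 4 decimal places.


lambda = 0.0607
t = 816
lambda * t = 49.5312
R(t) = e^(-49.5312)
R(t) = 0.0

0.0


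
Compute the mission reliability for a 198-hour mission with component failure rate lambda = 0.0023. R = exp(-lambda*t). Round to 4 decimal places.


lambda = 0.0023
mission_time = 198
lambda * t = 0.0023 * 198 = 0.4554
R = exp(-0.4554)
R = 0.6342

0.6342


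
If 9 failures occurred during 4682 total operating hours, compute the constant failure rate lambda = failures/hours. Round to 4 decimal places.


failures = 9
total_hours = 4682
lambda = 9 / 4682
lambda = 0.0019

0.0019


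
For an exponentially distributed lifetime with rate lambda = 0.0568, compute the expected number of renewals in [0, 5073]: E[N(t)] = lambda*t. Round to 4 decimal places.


lambda = 0.0568
t = 5073
E[N(t)] = lambda * t
E[N(t)] = 0.0568 * 5073
E[N(t)] = 288.1464

288.1464


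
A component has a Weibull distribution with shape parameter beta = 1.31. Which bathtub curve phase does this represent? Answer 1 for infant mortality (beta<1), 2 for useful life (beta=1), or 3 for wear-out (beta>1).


beta = 1.31
Compare beta to 1:
beta < 1 => infant mortality (phase 1)
beta = 1 => useful life (phase 2)
beta > 1 => wear-out (phase 3)
Since beta = 1.31, this is wear-out (increasing failure rate)
Phase = 3

3


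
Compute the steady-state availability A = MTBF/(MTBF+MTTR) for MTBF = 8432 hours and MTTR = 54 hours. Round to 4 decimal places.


MTBF = 8432
MTTR = 54
MTBF + MTTR = 8486
A = 8432 / 8486
A = 0.9936

0.9936


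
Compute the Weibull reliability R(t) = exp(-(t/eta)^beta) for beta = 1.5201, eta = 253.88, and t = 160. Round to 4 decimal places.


beta = 1.5201, eta = 253.88, t = 160
t/eta = 160 / 253.88 = 0.6302
(t/eta)^beta = 0.6302^1.5201 = 0.4957
R(t) = exp(-0.4957)
R(t) = 0.6092

0.6092


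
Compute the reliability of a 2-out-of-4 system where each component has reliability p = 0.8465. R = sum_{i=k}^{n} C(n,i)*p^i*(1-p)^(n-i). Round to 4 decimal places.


k = 2, n = 4, p = 0.8465
i=2: C(4,2)=6 * 0.8465^2 * 0.1535^2 = 0.1013
i=3: C(4,3)=4 * 0.8465^3 * 0.1535^1 = 0.3724
i=4: C(4,4)=1 * 0.8465^4 * 0.1535^0 = 0.5135
R = sum of terms = 0.9872

0.9872


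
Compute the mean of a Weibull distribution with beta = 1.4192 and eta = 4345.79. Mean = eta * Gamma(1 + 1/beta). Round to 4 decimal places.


beta = 1.4192, eta = 4345.79
1/beta = 0.7046
1 + 1/beta = 1.7046
Gamma(1.7046) = 0.9095
Mean = 4345.79 * 0.9095
Mean = 3952.5949

3952.5949


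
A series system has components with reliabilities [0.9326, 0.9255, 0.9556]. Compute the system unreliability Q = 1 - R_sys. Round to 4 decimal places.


Components: [0.9326, 0.9255, 0.9556]
After component 1: product = 0.9326
After component 2: product = 0.8631
After component 3: product = 0.8248
R_sys = 0.8248
Q = 1 - 0.8248 = 0.1752

0.1752


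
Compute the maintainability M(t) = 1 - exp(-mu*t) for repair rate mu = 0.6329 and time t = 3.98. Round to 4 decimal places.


mu = 0.6329, t = 3.98
mu * t = 0.6329 * 3.98 = 2.5189
exp(-2.5189) = 0.0805
M(t) = 1 - 0.0805
M(t) = 0.9195

0.9195


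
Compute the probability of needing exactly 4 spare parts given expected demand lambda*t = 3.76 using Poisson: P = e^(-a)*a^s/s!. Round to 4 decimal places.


a = 3.76, s = 4
e^(-a) = e^(-3.76) = 0.0233
a^s = 3.76^4 = 199.8717
s! = 24
P = 0.0233 * 199.8717 / 24
P = 0.1939

0.1939


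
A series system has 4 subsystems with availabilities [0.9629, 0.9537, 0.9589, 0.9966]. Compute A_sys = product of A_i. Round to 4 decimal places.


Subsystems: [0.9629, 0.9537, 0.9589, 0.9966]
After subsystem 1 (A=0.9629): product = 0.9629
After subsystem 2 (A=0.9537): product = 0.9183
After subsystem 3 (A=0.9589): product = 0.8806
After subsystem 4 (A=0.9966): product = 0.8776
A_sys = 0.8776

0.8776


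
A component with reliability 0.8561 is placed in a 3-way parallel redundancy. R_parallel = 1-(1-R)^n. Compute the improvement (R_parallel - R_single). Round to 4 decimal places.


R_single = 0.8561, n = 3
1 - R_single = 0.1439
(1 - R_single)^n = 0.1439^3 = 0.003
R_parallel = 1 - 0.003 = 0.997
Improvement = 0.997 - 0.8561
Improvement = 0.1409

0.1409


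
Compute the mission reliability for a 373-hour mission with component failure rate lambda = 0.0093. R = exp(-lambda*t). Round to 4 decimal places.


lambda = 0.0093
mission_time = 373
lambda * t = 0.0093 * 373 = 3.4689
R = exp(-3.4689)
R = 0.0312

0.0312


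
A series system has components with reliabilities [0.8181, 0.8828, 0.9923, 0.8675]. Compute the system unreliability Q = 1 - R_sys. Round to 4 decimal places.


Components: [0.8181, 0.8828, 0.9923, 0.8675]
After component 1: product = 0.8181
After component 2: product = 0.7222
After component 3: product = 0.7167
After component 4: product = 0.6217
R_sys = 0.6217
Q = 1 - 0.6217 = 0.3783

0.3783


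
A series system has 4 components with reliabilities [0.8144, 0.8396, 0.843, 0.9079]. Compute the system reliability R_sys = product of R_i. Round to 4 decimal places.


Components: [0.8144, 0.8396, 0.843, 0.9079]
After component 1 (R=0.8144): product = 0.8144
After component 2 (R=0.8396): product = 0.6838
After component 3 (R=0.843): product = 0.5764
After component 4 (R=0.9079): product = 0.5233
R_sys = 0.5233

0.5233


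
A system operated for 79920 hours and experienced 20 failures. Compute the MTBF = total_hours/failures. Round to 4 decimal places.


total_hours = 79920
failures = 20
MTBF = 79920 / 20
MTBF = 3996.0

3996.0


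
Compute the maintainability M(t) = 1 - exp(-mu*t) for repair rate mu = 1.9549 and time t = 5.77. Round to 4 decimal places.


mu = 1.9549, t = 5.77
mu * t = 1.9549 * 5.77 = 11.2798
exp(-11.2798) = 0.0
M(t) = 1 - 0.0
M(t) = 1.0

1.0


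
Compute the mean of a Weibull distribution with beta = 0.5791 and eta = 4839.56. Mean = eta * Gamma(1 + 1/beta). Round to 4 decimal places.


beta = 0.5791, eta = 4839.56
1/beta = 1.7268
1 + 1/beta = 2.7268
Gamma(2.7268) = 1.5783
Mean = 4839.56 * 1.5783
Mean = 7638.2785

7638.2785


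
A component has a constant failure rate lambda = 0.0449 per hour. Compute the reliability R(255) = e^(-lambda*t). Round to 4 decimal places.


lambda = 0.0449
t = 255
lambda * t = 11.4495
R(t) = e^(-11.4495)
R(t) = 0.0

0.0


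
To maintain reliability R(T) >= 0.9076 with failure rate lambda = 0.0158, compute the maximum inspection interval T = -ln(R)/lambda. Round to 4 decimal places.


R_target = 0.9076
lambda = 0.0158
-ln(0.9076) = 0.097
T = 0.097 / 0.0158
T = 6.1362

6.1362


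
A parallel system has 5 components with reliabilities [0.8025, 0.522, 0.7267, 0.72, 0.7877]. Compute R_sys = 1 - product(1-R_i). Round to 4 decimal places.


Components: [0.8025, 0.522, 0.7267, 0.72, 0.7877]
(1 - 0.8025) = 0.1975, running product = 0.1975
(1 - 0.522) = 0.478, running product = 0.0944
(1 - 0.7267) = 0.2733, running product = 0.0258
(1 - 0.72) = 0.28, running product = 0.0072
(1 - 0.7877) = 0.2123, running product = 0.0015
Product of (1-R_i) = 0.0015
R_sys = 1 - 0.0015 = 0.9985

0.9985


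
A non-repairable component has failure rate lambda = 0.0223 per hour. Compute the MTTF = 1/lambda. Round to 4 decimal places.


lambda = 0.0223
MTTF = 1 / 0.0223
MTTF = 44.843

44.843


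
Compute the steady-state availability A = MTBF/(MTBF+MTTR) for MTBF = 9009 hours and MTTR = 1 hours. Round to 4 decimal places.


MTBF = 9009
MTTR = 1
MTBF + MTTR = 9010
A = 9009 / 9010
A = 0.9999

0.9999


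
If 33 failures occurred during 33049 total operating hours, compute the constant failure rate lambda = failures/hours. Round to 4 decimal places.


failures = 33
total_hours = 33049
lambda = 33 / 33049
lambda = 0.001

0.001


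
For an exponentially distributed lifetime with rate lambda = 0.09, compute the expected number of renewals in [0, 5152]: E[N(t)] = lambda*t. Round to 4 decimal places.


lambda = 0.09
t = 5152
E[N(t)] = lambda * t
E[N(t)] = 0.09 * 5152
E[N(t)] = 463.68

463.68


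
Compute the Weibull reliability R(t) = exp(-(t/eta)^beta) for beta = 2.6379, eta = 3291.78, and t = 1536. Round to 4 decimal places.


beta = 2.6379, eta = 3291.78, t = 1536
t/eta = 1536 / 3291.78 = 0.4666
(t/eta)^beta = 0.4666^2.6379 = 0.1339
R(t) = exp(-0.1339)
R(t) = 0.8747

0.8747


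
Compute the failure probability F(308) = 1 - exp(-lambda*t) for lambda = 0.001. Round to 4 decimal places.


lambda = 0.001, t = 308
lambda * t = 0.308
exp(-0.308) = 0.7349
F(t) = 1 - 0.7349
F(t) = 0.2651

0.2651


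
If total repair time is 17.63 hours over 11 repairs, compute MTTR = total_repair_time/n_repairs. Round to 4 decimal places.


total_repair_time = 17.63
n_repairs = 11
MTTR = 17.63 / 11
MTTR = 1.6027

1.6027


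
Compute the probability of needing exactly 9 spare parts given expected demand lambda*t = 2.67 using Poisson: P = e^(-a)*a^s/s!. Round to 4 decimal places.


a = 2.67, s = 9
e^(-a) = e^(-2.67) = 0.0693
a^s = 2.67^9 = 6896.0651
s! = 362880
P = 0.0693 * 6896.0651 / 362880
P = 0.0013

0.0013


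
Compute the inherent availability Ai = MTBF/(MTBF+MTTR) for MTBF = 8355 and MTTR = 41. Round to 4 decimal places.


MTBF = 8355
MTTR = 41
MTBF + MTTR = 8396
Ai = 8355 / 8396
Ai = 0.9951

0.9951


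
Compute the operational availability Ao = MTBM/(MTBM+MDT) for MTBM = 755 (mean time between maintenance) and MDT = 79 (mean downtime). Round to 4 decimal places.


MTBM = 755
MDT = 79
MTBM + MDT = 834
Ao = 755 / 834
Ao = 0.9053

0.9053


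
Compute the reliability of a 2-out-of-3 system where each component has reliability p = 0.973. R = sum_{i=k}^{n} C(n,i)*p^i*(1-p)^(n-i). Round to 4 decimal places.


k = 2, n = 3, p = 0.973
i=2: C(3,2)=3 * 0.973^2 * 0.027^1 = 0.0767
i=3: C(3,3)=1 * 0.973^3 * 0.027^0 = 0.9212
R = sum of terms = 0.9979

0.9979


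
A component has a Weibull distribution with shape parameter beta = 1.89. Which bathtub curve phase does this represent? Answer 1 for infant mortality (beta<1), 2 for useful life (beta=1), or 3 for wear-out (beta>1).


beta = 1.89
Compare beta to 1:
beta < 1 => infant mortality (phase 1)
beta = 1 => useful life (phase 2)
beta > 1 => wear-out (phase 3)
Since beta = 1.89, this is wear-out (increasing failure rate)
Phase = 3

3


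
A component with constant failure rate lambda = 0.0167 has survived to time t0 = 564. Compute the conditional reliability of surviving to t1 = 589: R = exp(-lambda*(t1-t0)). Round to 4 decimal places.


lambda = 0.0167
t0 = 564, t1 = 589
t1 - t0 = 25
lambda * (t1-t0) = 0.0167 * 25 = 0.4175
R = exp(-0.4175)
R = 0.6587

0.6587
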